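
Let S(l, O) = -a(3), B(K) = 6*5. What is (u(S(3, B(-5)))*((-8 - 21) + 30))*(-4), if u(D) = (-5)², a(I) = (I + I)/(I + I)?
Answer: -100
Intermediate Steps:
B(K) = 30
a(I) = 1 (a(I) = (2*I)/((2*I)) = (2*I)*(1/(2*I)) = 1)
S(l, O) = -1 (S(l, O) = -1*1 = -1)
u(D) = 25
(u(S(3, B(-5)))*((-8 - 21) + 30))*(-4) = (25*((-8 - 21) + 30))*(-4) = (25*(-29 + 30))*(-4) = (25*1)*(-4) = 25*(-4) = -100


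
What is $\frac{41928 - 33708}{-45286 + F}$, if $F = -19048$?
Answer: $- \frac{4110}{32167} \approx -0.12777$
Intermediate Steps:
$\frac{41928 - 33708}{-45286 + F} = \frac{41928 - 33708}{-45286 - 19048} = \frac{8220}{-64334} = 8220 \left(- \frac{1}{64334}\right) = - \frac{4110}{32167}$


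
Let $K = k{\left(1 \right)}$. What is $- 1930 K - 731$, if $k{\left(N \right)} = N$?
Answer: $-2661$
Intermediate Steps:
$K = 1$
$- 1930 K - 731 = \left(-1930\right) 1 - 731 = -1930 - 731 = -2661$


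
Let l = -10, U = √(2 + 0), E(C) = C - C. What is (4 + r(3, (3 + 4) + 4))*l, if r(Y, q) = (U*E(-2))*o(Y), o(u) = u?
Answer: -40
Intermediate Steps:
E(C) = 0
U = √2 ≈ 1.4142
r(Y, q) = 0 (r(Y, q) = (√2*0)*Y = 0*Y = 0)
(4 + r(3, (3 + 4) + 4))*l = (4 + 0)*(-10) = 4*(-10) = -40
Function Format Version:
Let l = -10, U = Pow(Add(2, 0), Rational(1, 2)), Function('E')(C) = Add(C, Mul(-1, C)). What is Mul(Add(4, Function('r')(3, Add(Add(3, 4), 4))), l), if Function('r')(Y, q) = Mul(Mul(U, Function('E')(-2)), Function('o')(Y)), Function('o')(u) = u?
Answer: -40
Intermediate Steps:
Function('E')(C) = 0
U = Pow(2, Rational(1, 2)) ≈ 1.4142
Function('r')(Y, q) = 0 (Function('r')(Y, q) = Mul(Mul(Pow(2, Rational(1, 2)), 0), Y) = Mul(0, Y) = 0)
Mul(Add(4, Function('r')(3, Add(Add(3, 4), 4))), l) = Mul(Add(4, 0), -10) = Mul(4, -10) = -40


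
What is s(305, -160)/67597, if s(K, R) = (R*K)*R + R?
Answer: 7807840/67597 ≈ 115.51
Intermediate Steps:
s(K, R) = R + K*R² (s(K, R) = (K*R)*R + R = K*R² + R = R + K*R²)
s(305, -160)/67597 = -160*(1 + 305*(-160))/67597 = -160*(1 - 48800)*(1/67597) = -160*(-48799)*(1/67597) = 7807840*(1/67597) = 7807840/67597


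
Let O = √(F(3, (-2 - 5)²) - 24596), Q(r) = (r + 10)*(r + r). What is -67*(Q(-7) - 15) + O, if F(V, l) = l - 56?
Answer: 3819 + I*√24603 ≈ 3819.0 + 156.85*I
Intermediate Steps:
F(V, l) = -56 + l
Q(r) = 2*r*(10 + r) (Q(r) = (10 + r)*(2*r) = 2*r*(10 + r))
O = I*√24603 (O = √((-56 + (-2 - 5)²) - 24596) = √((-56 + (-7)²) - 24596) = √((-56 + 49) - 24596) = √(-7 - 24596) = √(-24603) = I*√24603 ≈ 156.85*I)
-67*(Q(-7) - 15) + O = -67*(2*(-7)*(10 - 7) - 15) + I*√24603 = -67*(2*(-7)*3 - 15) + I*√24603 = -67*(-42 - 15) + I*√24603 = -67*(-57) + I*√24603 = 3819 + I*√24603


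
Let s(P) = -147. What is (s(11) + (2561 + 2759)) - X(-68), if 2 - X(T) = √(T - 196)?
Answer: 5171 + 2*I*√66 ≈ 5171.0 + 16.248*I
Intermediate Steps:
X(T) = 2 - √(-196 + T) (X(T) = 2 - √(T - 196) = 2 - √(-196 + T))
(s(11) + (2561 + 2759)) - X(-68) = (-147 + (2561 + 2759)) - (2 - √(-196 - 68)) = (-147 + 5320) - (2 - √(-264)) = 5173 - (2 - 2*I*√66) = 5173 + (-2 + 2*I*√66) = 5171 + 2*I*√66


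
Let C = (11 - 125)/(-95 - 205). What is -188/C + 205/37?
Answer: -343905/703 ≈ -489.20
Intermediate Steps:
C = 19/50 (C = -114/(-300) = -114*(-1/300) = 19/50 ≈ 0.38000)
-188/C + 205/37 = -188/19/50 + 205/37 = -188*50/19 + 205*(1/37) = -9400/19 + 205/37 = -343905/703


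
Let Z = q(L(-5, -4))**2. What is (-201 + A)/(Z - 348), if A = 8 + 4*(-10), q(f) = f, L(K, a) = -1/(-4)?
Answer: 3728/5567 ≈ 0.66966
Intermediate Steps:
L(K, a) = 1/4 (L(K, a) = -1*(-1/4) = 1/4)
A = -32 (A = 8 - 40 = -32)
Z = 1/16 (Z = (1/4)**2 = 1/16 ≈ 0.062500)
(-201 + A)/(Z - 348) = (-201 - 32)/(1/16 - 348) = -233/(-5567/16) = -233*(-16/5567) = 3728/5567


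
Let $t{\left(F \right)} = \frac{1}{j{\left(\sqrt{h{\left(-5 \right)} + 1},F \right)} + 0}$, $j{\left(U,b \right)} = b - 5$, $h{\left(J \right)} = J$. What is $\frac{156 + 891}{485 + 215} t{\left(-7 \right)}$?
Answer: $- \frac{349}{2800} \approx -0.12464$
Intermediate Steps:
$j{\left(U,b \right)} = -5 + b$
$t{\left(F \right)} = \frac{1}{-5 + F}$ ($t{\left(F \right)} = \frac{1}{\left(-5 + F\right) + 0} = \frac{1}{-5 + F}$)
$\frac{156 + 891}{485 + 215} t{\left(-7 \right)} = \frac{\left(156 + 891\right) \frac{1}{485 + 215}}{-5 - 7} = \frac{1047 \cdot \frac{1}{700}}{-12} = 1047 \cdot \frac{1}{700} \left(- \frac{1}{12}\right) = \frac{1047}{700} \left(- \frac{1}{12}\right) = - \frac{349}{2800}$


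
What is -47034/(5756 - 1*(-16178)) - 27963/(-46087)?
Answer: -777157758/505436129 ≈ -1.5376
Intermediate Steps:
-47034/(5756 - 1*(-16178)) - 27963/(-46087) = -47034/(5756 + 16178) - 27963*(-1/46087) = -47034/21934 + 27963/46087 = -47034*1/21934 + 27963/46087 = -23517/10967 + 27963/46087 = -777157758/505436129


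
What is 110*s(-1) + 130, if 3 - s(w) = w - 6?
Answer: 1230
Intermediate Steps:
s(w) = 9 - w (s(w) = 3 - (w - 6) = 3 - (-6 + w) = 3 + (6 - w) = 9 - w)
110*s(-1) + 130 = 110*(9 - 1*(-1)) + 130 = 110*(9 + 1) + 130 = 110*10 + 130 = 1100 + 130 = 1230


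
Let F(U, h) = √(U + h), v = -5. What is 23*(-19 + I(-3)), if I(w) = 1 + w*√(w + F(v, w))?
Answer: -414 - 69*√(-3 + 2*I*√2) ≈ -465.71 - 130.22*I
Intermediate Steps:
I(w) = 1 + w*√(w + √(-5 + w))
23*(-19 + I(-3)) = 23*(-19 + (1 - 3*√(-3 + √(-5 - 3)))) = 23*(-19 + (1 - 3*√(-3 + √(-8)))) = 23*(-19 + (1 - 3*√(-3 + 2*I*√2))) = 23*(-18 - 3*√(-3 + 2*I*√2)) = -414 - 69*√(-3 + 2*I*√2)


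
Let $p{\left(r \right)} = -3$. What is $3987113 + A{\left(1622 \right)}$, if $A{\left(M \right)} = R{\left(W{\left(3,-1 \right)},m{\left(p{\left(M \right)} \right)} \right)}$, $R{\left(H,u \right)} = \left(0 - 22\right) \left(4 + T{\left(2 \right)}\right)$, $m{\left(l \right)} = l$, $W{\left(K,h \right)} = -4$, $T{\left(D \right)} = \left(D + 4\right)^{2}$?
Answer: $3986233$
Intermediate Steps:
$T{\left(D \right)} = \left(4 + D\right)^{2}$
$R{\left(H,u \right)} = -880$ ($R{\left(H,u \right)} = \left(0 - 22\right) \left(4 + \left(4 + 2\right)^{2}\right) = - 22 \left(4 + 6^{2}\right) = - 22 \left(4 + 36\right) = \left(-22\right) 40 = -880$)
$A{\left(M \right)} = -880$
$3987113 + A{\left(1622 \right)} = 3987113 - 880 = 3986233$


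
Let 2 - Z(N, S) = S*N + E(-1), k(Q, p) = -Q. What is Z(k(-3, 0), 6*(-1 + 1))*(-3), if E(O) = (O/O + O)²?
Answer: -6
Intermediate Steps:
E(O) = (1 + O)²
Z(N, S) = 2 - N*S (Z(N, S) = 2 - (S*N + (1 - 1)²) = 2 - (N*S + 0²) = 2 - (N*S + 0) = 2 - N*S)
Z(k(-3, 0), 6*(-1 + 1))*(-3) = (2 - (-1*(-3))*6*(-1 + 1))*(-3) = (2 - 1*3*6*0)*(-3) = (2 - 1*3*0)*(-3) = (2 + 0)*(-3) = 2*(-3) = -6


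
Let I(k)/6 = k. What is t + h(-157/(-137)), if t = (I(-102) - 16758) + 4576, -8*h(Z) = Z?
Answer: -14022381/1096 ≈ -12794.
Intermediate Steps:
I(k) = 6*k
h(Z) = -Z/8
t = -12794 (t = (6*(-102) - 16758) + 4576 = (-612 - 16758) + 4576 = -17370 + 4576 = -12794)
t + h(-157/(-137)) = -12794 - (-157)/(8*(-137)) = -12794 - (-157)*(-1)/(8*137) = -12794 - 1/8*157/137 = -12794 - 157/1096 = -14022381/1096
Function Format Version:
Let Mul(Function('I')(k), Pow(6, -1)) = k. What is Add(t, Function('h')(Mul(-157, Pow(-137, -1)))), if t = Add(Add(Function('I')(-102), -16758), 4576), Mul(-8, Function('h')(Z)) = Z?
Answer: Rational(-14022381, 1096) ≈ -12794.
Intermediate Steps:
Function('I')(k) = Mul(6, k)
Function('h')(Z) = Mul(Rational(-1, 8), Z)
t = -12794 (t = Add(Add(Mul(6, -102), -16758), 4576) = Add(Add(-612, -16758), 4576) = Add(-17370, 4576) = -12794)
Add(t, Function('h')(Mul(-157, Pow(-137, -1)))) = Add(-12794, Mul(Rational(-1, 8), Mul(-157, Pow(-137, -1)))) = Add(-12794, Mul(Rational(-1, 8), Mul(-157, Rational(-1, 137)))) = Add(-12794, Mul(Rational(-1, 8), Rational(157, 137))) = Add(-12794, Rational(-157, 1096)) = Rational(-14022381, 1096)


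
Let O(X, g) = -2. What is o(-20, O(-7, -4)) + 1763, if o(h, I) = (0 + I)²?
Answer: 1767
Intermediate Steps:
o(h, I) = I²
o(-20, O(-7, -4)) + 1763 = (-2)² + 1763 = 4 + 1763 = 1767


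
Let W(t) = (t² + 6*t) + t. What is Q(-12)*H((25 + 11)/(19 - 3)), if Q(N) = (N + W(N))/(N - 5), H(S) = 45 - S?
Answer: -2052/17 ≈ -120.71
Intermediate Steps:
W(t) = t² + 7*t
Q(N) = (N + N*(7 + N))/(-5 + N) (Q(N) = (N + N*(7 + N))/(N - 5) = (N + N*(7 + N))/(-5 + N))
Q(-12)*H((25 + 11)/(19 - 3)) = (-12*(8 - 12)/(-5 - 12))*(45 - (25 + 11)/(19 - 3)) = (-12*(-4)/(-17))*(45 - 36/16) = (-12*(-1/17)*(-4))*(45 - 36/16) = -48*(45 - 1*9/4)/17 = -48*(45 - 9/4)/17 = -48/17*171/4 = -2052/17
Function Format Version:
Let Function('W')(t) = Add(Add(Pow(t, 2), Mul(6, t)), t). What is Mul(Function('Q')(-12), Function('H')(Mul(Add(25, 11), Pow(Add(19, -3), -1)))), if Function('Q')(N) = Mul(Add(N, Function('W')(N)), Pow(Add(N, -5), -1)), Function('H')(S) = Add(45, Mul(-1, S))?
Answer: Rational(-2052, 17) ≈ -120.71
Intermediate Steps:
Function('W')(t) = Add(Pow(t, 2), Mul(7, t))
Function('Q')(N) = Mul(Pow(Add(-5, N), -1), Add(N, Mul(N, Add(7, N)))) (Function('Q')(N) = Mul(Add(N, Mul(N, Add(7, N))), Pow(Add(N, -5), -1)) = Mul(Add(N, Mul(N, Add(7, N))), Pow(Add(-5, N), -1)) = Mul(Pow(Add(-5, N), -1), Add(N, Mul(N, Add(7, N)))))
Mul(Function('Q')(-12), Function('H')(Mul(Add(25, 11), Pow(Add(19, -3), -1)))) = Mul(Mul(-12, Pow(Add(-5, -12), -1), Add(8, -12)), Add(45, Mul(-1, Mul(Add(25, 11), Pow(Add(19, -3), -1))))) = Mul(Mul(-12, Pow(-17, -1), -4), Add(45, Mul(-1, Mul(36, Pow(16, -1))))) = Mul(Mul(-12, Rational(-1, 17), -4), Add(45, Mul(-1, Mul(36, Rational(1, 16))))) = Mul(Rational(-48, 17), Add(45, Mul(-1, Rational(9, 4)))) = Mul(Rational(-48, 17), Add(45, Rational(-9, 4))) = Mul(Rational(-48, 17), Rational(171, 4)) = Rational(-2052, 17)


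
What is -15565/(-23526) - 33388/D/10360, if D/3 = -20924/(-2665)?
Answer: 66907316669/127494828216 ≈ 0.52478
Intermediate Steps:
D = 62772/2665 (D = 3*(-20924/(-2665)) = 3*(-20924*(-1/2665)) = 3*(20924/2665) = 62772/2665 ≈ 23.554)
-15565/(-23526) - 33388/D/10360 = -15565/(-23526) - 33388/62772/2665/10360 = -15565*(-1/23526) - 33388*2665/62772*(1/10360) = 15565/23526 - 22244755/15693*1/10360 = 15565/23526 - 4448951/32515896 = 66907316669/127494828216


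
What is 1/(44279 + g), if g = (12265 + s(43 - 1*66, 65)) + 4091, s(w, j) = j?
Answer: 1/60700 ≈ 1.6474e-5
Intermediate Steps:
g = 16421 (g = (12265 + 65) + 4091 = 12330 + 4091 = 16421)
1/(44279 + g) = 1/(44279 + 16421) = 1/60700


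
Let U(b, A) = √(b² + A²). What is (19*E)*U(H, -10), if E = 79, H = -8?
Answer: 3002*√41 ≈ 19222.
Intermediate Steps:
U(b, A) = √(A² + b²)
(19*E)*U(H, -10) = (19*79)*√((-10)² + (-8)²) = 1501*√(100 + 64) = 1501*√164 = 1501*(2*√41) = 3002*√41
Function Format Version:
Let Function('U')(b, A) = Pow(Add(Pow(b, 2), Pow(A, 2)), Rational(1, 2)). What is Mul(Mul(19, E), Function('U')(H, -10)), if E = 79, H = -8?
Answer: Mul(3002, Pow(41, Rational(1, 2))) ≈ 19222.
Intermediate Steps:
Function('U')(b, A) = Pow(Add(Pow(A, 2), Pow(b, 2)), Rational(1, 2))
Mul(Mul(19, E), Function('U')(H, -10)) = Mul(Mul(19, 79), Pow(Add(Pow(-10, 2), Pow(-8, 2)), Rational(1, 2))) = Mul(1501, Pow(Add(100, 64), Rational(1, 2))) = Mul(1501, Pow(164, Rational(1, 2))) = Mul(1501, Mul(2, Pow(41, Rational(1, 2)))) = Mul(3002, Pow(41, Rational(1, 2)))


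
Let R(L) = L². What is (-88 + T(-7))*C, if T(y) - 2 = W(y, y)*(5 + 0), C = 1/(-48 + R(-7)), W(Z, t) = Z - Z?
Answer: -86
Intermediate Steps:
W(Z, t) = 0
C = 1 (C = 1/(-48 + (-7)²) = 1/(-48 + 49) = 1/1 = 1)
T(y) = 2 (T(y) = 2 + 0*(5 + 0) = 2 + 0*5 = 2 + 0 = 2)
(-88 + T(-7))*C = (-88 + 2)*1 = -86*1 = -86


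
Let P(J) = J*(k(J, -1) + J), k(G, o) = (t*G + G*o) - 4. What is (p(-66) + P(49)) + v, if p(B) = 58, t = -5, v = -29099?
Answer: -41242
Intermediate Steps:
k(G, o) = -4 - 5*G + G*o (k(G, o) = (-5*G + G*o) - 4 = -4 - 5*G + G*o)
P(J) = J*(-4 - 5*J) (P(J) = J*((-4 - 5*J + J*(-1)) + J) = J*((-4 - 5*J - J) + J) = J*((-4 - 6*J) + J) = J*(-4 - 5*J))
(p(-66) + P(49)) + v = (58 + 49*(-4 - 5*49)) - 29099 = (58 + 49*(-4 - 245)) - 29099 = (58 + 49*(-249)) - 29099 = (58 - 12201) - 29099 = -12143 - 29099 = -41242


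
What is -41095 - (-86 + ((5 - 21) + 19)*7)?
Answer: -41030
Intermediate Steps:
-41095 - (-86 + ((5 - 21) + 19)*7) = -41095 - (-86 + (-16 + 19)*7) = -41095 - (-86 + 3*7) = -41095 - (-86 + 21) = -41095 - 1*(-65) = -41095 + 65 = -41030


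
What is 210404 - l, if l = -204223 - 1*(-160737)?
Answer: 253890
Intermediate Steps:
l = -43486 (l = -204223 + 160737 = -43486)
210404 - l = 210404 - 1*(-43486) = 210404 + 43486 = 253890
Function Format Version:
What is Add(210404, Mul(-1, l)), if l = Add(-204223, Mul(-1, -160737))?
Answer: 253890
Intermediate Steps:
l = -43486 (l = Add(-204223, 160737) = -43486)
Add(210404, Mul(-1, l)) = Add(210404, Mul(-1, -43486)) = Add(210404, 43486) = 253890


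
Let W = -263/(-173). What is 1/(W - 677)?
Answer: -173/116858 ≈ -0.0014804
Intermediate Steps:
W = 263/173 (W = -263*(-1/173) = 263/173 ≈ 1.5202)
1/(W - 677) = 1/(263/173 - 677) = 1/(-116858/173) = -173/116858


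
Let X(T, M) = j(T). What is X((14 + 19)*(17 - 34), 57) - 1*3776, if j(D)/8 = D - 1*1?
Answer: -8272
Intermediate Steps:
j(D) = -8 + 8*D (j(D) = 8*(D - 1*1) = 8*(D - 1) = 8*(-1 + D) = -8 + 8*D)
X(T, M) = -8 + 8*T
X((14 + 19)*(17 - 34), 57) - 1*3776 = (-8 + 8*((14 + 19)*(17 - 34))) - 1*3776 = (-8 + 8*(33*(-17))) - 3776 = (-8 + 8*(-561)) - 3776 = (-8 - 4488) - 3776 = -4496 - 3776 = -8272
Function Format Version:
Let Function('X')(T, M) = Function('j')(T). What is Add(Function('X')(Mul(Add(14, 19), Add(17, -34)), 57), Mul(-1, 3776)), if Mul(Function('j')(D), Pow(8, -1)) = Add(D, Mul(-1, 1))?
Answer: -8272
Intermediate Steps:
Function('j')(D) = Add(-8, Mul(8, D)) (Function('j')(D) = Mul(8, Add(D, Mul(-1, 1))) = Mul(8, Add(D, -1)) = Mul(8, Add(-1, D)) = Add(-8, Mul(8, D)))
Function('X')(T, M) = Add(-8, Mul(8, T))
Add(Function('X')(Mul(Add(14, 19), Add(17, -34)), 57), Mul(-1, 3776)) = Add(Add(-8, Mul(8, Mul(Add(14, 19), Add(17, -34)))), Mul(-1, 3776)) = Add(Add(-8, Mul(8, Mul(33, -17))), -3776) = Add(Add(-8, Mul(8, -561)), -3776) = Add(Add(-8, -4488), -3776) = Add(-4496, -3776) = -8272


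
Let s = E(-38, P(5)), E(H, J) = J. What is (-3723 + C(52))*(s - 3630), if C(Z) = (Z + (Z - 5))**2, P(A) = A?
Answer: -22032750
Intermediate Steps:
C(Z) = (-5 + 2*Z)**2 (C(Z) = (Z + (-5 + Z))**2 = (-5 + 2*Z)**2)
s = 5
(-3723 + C(52))*(s - 3630) = (-3723 + (-5 + 2*52)**2)*(5 - 3630) = (-3723 + (-5 + 104)**2)*(-3625) = (-3723 + 99**2)*(-3625) = (-3723 + 9801)*(-3625) = 6078*(-3625) = -22032750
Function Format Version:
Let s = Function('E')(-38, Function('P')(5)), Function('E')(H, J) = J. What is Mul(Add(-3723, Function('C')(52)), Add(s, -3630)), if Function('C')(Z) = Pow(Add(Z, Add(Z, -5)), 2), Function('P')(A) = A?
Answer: -22032750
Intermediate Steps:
Function('C')(Z) = Pow(Add(-5, Mul(2, Z)), 2) (Function('C')(Z) = Pow(Add(Z, Add(-5, Z)), 2) = Pow(Add(-5, Mul(2, Z)), 2))
s = 5
Mul(Add(-3723, Function('C')(52)), Add(s, -3630)) = Mul(Add(-3723, Pow(Add(-5, Mul(2, 52)), 2)), Add(5, -3630)) = Mul(Add(-3723, Pow(Add(-5, 104), 2)), -3625) = Mul(Add(-3723, Pow(99, 2)), -3625) = Mul(Add(-3723, 9801), -3625) = Mul(6078, -3625) = -22032750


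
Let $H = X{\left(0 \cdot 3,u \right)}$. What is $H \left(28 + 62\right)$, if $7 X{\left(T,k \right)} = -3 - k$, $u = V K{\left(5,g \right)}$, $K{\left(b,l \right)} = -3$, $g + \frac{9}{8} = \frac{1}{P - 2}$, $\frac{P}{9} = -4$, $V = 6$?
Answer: $\frac{1350}{7} \approx 192.86$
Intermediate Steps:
$P = -36$ ($P = 9 \left(-4\right) = -36$)
$g = - \frac{175}{152}$ ($g = - \frac{9}{8} + \frac{1}{-36 - 2} = - \frac{9}{8} + \frac{1}{-38} = - \frac{9}{8} - \frac{1}{38} = - \frac{175}{152} \approx -1.1513$)
$u = -18$ ($u = 6 \left(-3\right) = -18$)
$X{\left(T,k \right)} = - \frac{3}{7} - \frac{k}{7}$ ($X{\left(T,k \right)} = \frac{-3 - k}{7} = - \frac{3}{7} - \frac{k}{7}$)
$H = \frac{15}{7}$ ($H = - \frac{3}{7} - - \frac{18}{7} = - \frac{3}{7} + \frac{18}{7} = \frac{15}{7} \approx 2.1429$)
$H \left(28 + 62\right) = \frac{15 \left(28 + 62\right)}{7} = \frac{15}{7} \cdot 90 = \frac{1350}{7}$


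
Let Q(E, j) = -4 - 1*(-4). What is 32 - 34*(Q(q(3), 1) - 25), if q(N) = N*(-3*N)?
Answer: 882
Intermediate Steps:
q(N) = -3*N²
Q(E, j) = 0 (Q(E, j) = -4 + 4 = 0)
32 - 34*(Q(q(3), 1) - 25) = 32 - 34*(0 - 25) = 32 - 34*(-25) = 32 + 850 = 882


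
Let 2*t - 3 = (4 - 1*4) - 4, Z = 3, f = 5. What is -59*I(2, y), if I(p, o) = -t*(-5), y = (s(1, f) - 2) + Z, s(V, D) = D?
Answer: 295/2 ≈ 147.50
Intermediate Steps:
y = 6 (y = (5 - 2) + 3 = 3 + 3 = 6)
t = -1/2 (t = 3/2 + ((4 - 1*4) - 4)/2 = 3/2 + ((4 - 4) - 4)/2 = 3/2 + (0 - 4)/2 = 3/2 + (1/2)*(-4) = 3/2 - 2 = -1/2 ≈ -0.50000)
I(p, o) = -5/2 (I(p, o) = -1*(-1/2)*(-5) = (1/2)*(-5) = -5/2)
-59*I(2, y) = -59*(-5/2) = 295/2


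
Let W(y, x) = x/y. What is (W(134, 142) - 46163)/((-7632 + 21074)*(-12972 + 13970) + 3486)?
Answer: -1546425/449523167 ≈ -0.0034401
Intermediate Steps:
(W(134, 142) - 46163)/((-7632 + 21074)*(-12972 + 13970) + 3486) = (142/134 - 46163)/((-7632 + 21074)*(-12972 + 13970) + 3486) = (142*(1/134) - 46163)/(13442*998 + 3486) = (71/67 - 46163)/(13415116 + 3486) = -3092850/67/13418602 = -3092850/67*1/13418602 = -1546425/449523167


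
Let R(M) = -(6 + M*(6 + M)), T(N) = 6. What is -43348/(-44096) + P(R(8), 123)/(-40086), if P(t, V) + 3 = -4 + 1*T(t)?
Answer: 217211503/220954032 ≈ 0.98306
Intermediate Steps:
R(M) = -6 - M*(6 + M)
P(t, V) = -1 (P(t, V) = -3 + (-4 + 1*6) = -3 + (-4 + 6) = -3 + 2 = -1)
-43348/(-44096) + P(R(8), 123)/(-40086) = -43348/(-44096) - 1/(-40086) = -43348*(-1/44096) - 1*(-1/40086) = 10837/11024 + 1/40086 = 217211503/220954032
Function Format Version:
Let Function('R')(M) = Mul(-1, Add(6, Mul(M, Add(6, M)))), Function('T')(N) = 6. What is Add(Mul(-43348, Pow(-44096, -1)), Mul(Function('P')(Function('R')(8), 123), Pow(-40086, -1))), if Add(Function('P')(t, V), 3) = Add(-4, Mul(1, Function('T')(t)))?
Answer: Rational(217211503, 220954032) ≈ 0.98306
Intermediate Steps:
Function('R')(M) = Add(-6, Mul(-1, M, Add(6, M)))
Function('P')(t, V) = -1 (Function('P')(t, V) = Add(-3, Add(-4, Mul(1, 6))) = Add(-3, Add(-4, 6)) = Add(-3, 2) = -1)
Add(Mul(-43348, Pow(-44096, -1)), Mul(Function('P')(Function('R')(8), 123), Pow(-40086, -1))) = Add(Mul(-43348, Pow(-44096, -1)), Mul(-1, Pow(-40086, -1))) = Add(Mul(-43348, Rational(-1, 44096)), Mul(-1, Rational(-1, 40086))) = Add(Rational(10837, 11024), Rational(1, 40086)) = Rational(217211503, 220954032)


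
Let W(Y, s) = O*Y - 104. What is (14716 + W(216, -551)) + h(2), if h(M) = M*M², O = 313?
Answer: 82228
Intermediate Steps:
W(Y, s) = -104 + 313*Y (W(Y, s) = 313*Y - 104 = -104 + 313*Y)
h(M) = M³
(14716 + W(216, -551)) + h(2) = (14716 + (-104 + 313*216)) + 2³ = (14716 + (-104 + 67608)) + 8 = (14716 + 67504) + 8 = 82220 + 8 = 82228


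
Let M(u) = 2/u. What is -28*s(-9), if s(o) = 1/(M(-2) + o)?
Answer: 14/5 ≈ 2.8000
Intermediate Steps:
s(o) = 1/(-1 + o) (s(o) = 1/(2/(-2) + o) = 1/(2*(-½) + o) = 1/(-1 + o))
-28*s(-9) = -28/(-1 - 9) = -28/(-10) = -28*(-⅒) = 14/5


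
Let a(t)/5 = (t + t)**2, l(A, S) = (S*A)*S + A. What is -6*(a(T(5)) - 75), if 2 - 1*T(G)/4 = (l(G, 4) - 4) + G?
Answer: -13547070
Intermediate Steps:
l(A, S) = A + A*S**2 (l(A, S) = (A*S)*S + A = A*S**2 + A = A + A*S**2)
T(G) = 24 - 72*G (T(G) = 8 - 4*((G*(1 + 4**2) - 4) + G) = 8 - 4*((G*(1 + 16) - 4) + G) = 8 - 4*((G*17 - 4) + G) = 8 - 4*((17*G - 4) + G) = 8 - 4*((-4 + 17*G) + G) = 8 - 4*(-4 + 18*G) = 8 + (16 - 72*G) = 24 - 72*G)
a(t) = 20*t**2 (a(t) = 5*(t + t)**2 = 5*(2*t)**2 = 5*(4*t**2) = 20*t**2)
-6*(a(T(5)) - 75) = -6*(20*(24 - 72*5)**2 - 75) = -6*(20*(24 - 360)**2 - 75) = -6*(20*(-336)**2 - 75) = -6*(20*112896 - 75) = -6*(2257920 - 75) = -6*2257845 = -13547070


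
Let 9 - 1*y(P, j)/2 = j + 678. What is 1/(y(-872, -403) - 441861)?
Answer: -1/442393 ≈ -2.2604e-6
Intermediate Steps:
y(P, j) = -1338 - 2*j (y(P, j) = 18 - 2*(j + 678) = 18 - 2*(678 + j) = 18 + (-1356 - 2*j) = -1338 - 2*j)
1/(y(-872, -403) - 441861) = 1/((-1338 - 2*(-403)) - 441861) = 1/((-1338 + 806) - 441861) = 1/(-532 - 441861) = 1/(-442393) = -1/442393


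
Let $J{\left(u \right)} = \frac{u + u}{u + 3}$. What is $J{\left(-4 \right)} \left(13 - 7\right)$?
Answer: $48$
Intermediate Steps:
$J{\left(u \right)} = \frac{2 u}{3 + u}$
$J{\left(-4 \right)} \left(13 - 7\right) = 2 \left(-4\right) \frac{1}{3 - 4} \left(13 - 7\right) = 2 \left(-4\right) \frac{1}{-1} \left(13 - 7\right) = 2 \left(-4\right) \left(-1\right) 6 = 8 \cdot 6 = 48$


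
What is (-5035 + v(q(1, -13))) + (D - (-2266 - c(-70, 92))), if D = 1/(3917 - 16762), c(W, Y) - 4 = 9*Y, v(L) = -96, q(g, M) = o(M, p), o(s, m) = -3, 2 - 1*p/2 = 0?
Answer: -26113886/12845 ≈ -2033.0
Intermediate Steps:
p = 4 (p = 4 - 2*0 = 4 + 0 = 4)
q(g, M) = -3
c(W, Y) = 4 + 9*Y
D = -1/12845 (D = 1/(-12845) = -1/12845 ≈ -7.7851e-5)
(-5035 + v(q(1, -13))) + (D - (-2266 - c(-70, 92))) = (-5035 - 96) + (-1/12845 - (-2266 - (4 + 9*92))) = -5131 + (-1/12845 - (-2266 - (4 + 828))) = -5131 + (-1/12845 - (-2266 - 1*832)) = -5131 + (-1/12845 - (-2266 - 832)) = -5131 + (-1/12845 - 1*(-3098)) = -5131 + (-1/12845 + 3098) = -5131 + 39793809/12845 = -26113886/12845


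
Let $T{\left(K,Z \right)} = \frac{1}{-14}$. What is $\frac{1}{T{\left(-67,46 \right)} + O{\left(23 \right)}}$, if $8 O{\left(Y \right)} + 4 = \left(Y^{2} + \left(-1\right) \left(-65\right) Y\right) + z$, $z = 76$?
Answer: $\frac{14}{3667} \approx 0.0038178$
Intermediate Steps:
$O{\left(Y \right)} = 9 + \frac{Y^{2}}{8} + \frac{65 Y}{8}$ ($O{\left(Y \right)} = - \frac{1}{2} + \frac{\left(Y^{2} + \left(-1\right) \left(-65\right) Y\right) + 76}{8} = - \frac{1}{2} + \frac{\left(Y^{2} + 65 Y\right) + 76}{8} = - \frac{1}{2} + \frac{76 + Y^{2} + 65 Y}{8} = - \frac{1}{2} + \left(\frac{19}{2} + \frac{Y^{2}}{8} + \frac{65 Y}{8}\right) = 9 + \frac{Y^{2}}{8} + \frac{65 Y}{8}$)
$T{\left(K,Z \right)} = - \frac{1}{14}$
$\frac{1}{T{\left(-67,46 \right)} + O{\left(23 \right)}} = \frac{1}{- \frac{1}{14} + \left(9 + \frac{23^{2}}{8} + \frac{65}{8} \cdot 23\right)} = \frac{1}{- \frac{1}{14} + \left(9 + \frac{1}{8} \cdot 529 + \frac{1495}{8}\right)} = \frac{1}{- \frac{1}{14} + \left(9 + \frac{529}{8} + \frac{1495}{8}\right)} = \frac{1}{- \frac{1}{14} + 262} = \frac{1}{\frac{3667}{14}} = \frac{14}{3667}$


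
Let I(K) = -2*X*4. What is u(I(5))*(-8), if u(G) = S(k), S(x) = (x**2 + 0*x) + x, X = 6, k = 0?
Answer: 0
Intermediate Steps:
S(x) = x + x**2 (S(x) = (x**2 + 0) + x = x**2 + x = x + x**2)
I(K) = -48 (I(K) = -2*6*4 = -12*4 = -48)
u(G) = 0 (u(G) = 0*(1 + 0) = 0*1 = 0)
u(I(5))*(-8) = 0*(-8) = 0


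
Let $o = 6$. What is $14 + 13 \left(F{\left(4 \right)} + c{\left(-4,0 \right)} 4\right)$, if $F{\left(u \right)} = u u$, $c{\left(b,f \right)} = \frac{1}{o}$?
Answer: $\frac{692}{3} \approx 230.67$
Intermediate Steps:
$c{\left(b,f \right)} = \frac{1}{6}$
$F{\left(u \right)} = u^{2}$
$14 + 13 \left(F{\left(4 \right)} + c{\left(-4,0 \right)} 4\right) = 14 + 13 \left(4^{2} + \frac{1}{6} \cdot 4\right) = 14 + 13 \left(16 + \frac{2}{3}\right) = 14 + 13 \cdot \frac{50}{3} = 14 + \frac{650}{3} = \frac{692}{3}$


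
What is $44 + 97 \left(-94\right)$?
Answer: $-9074$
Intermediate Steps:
$44 + 97 \left(-94\right) = 44 - 9118 = -9074$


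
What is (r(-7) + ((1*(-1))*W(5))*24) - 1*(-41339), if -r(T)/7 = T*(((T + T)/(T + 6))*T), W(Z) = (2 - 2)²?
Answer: 36537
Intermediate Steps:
W(Z) = 0 (W(Z) = 0² = 0)
r(T) = -14*T³/(6 + T) (r(T) = -7*T*((T + T)/(T + 6))*T = -7*T*((2*T)/(6 + T))*T = -7*T*(2*T/(6 + T))*T = -7*T*2*T²/(6 + T) = -14*T³/(6 + T))
(r(-7) + ((1*(-1))*W(5))*24) - 1*(-41339) = (-14*(-7)³/(6 - 7) + ((1*(-1))*0)*24) - 1*(-41339) = (-14*(-343)/(-1) - 1*0*24) + 41339 = (-14*(-343)*(-1) + 0*24) + 41339 = (-4802 + 0) + 41339 = -4802 + 41339 = 36537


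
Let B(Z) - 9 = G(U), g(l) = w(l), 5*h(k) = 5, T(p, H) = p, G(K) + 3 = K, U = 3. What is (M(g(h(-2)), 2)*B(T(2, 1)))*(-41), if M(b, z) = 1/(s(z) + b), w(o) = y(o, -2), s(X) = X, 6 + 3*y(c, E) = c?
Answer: -1107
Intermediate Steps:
G(K) = -3 + K
y(c, E) = -2 + c/3
h(k) = 1 (h(k) = (⅕)*5 = 1)
w(o) = -2 + o/3
g(l) = -2 + l/3
M(b, z) = 1/(b + z) (M(b, z) = 1/(z + b) = 1/(b + z))
B(Z) = 9 (B(Z) = 9 + (-3 + 3) = 9 + 0 = 9)
(M(g(h(-2)), 2)*B(T(2, 1)))*(-41) = (9/((-2 + (⅓)*1) + 2))*(-41) = (9/((-2 + ⅓) + 2))*(-41) = (9/(-5/3 + 2))*(-41) = (9/(⅓))*(-41) = (3*9)*(-41) = 27*(-41) = -1107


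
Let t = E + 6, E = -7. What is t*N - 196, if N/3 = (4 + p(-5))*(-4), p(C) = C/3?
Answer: -168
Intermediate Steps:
p(C) = C/3 (p(C) = C*(⅓) = C/3)
N = -28 (N = 3*((4 + (⅓)*(-5))*(-4)) = 3*((4 - 5/3)*(-4)) = 3*((7/3)*(-4)) = 3*(-28/3) = -28)
t = -1 (t = -7 + 6 = -1)
t*N - 196 = -1*(-28) - 196 = 28 - 196 = -168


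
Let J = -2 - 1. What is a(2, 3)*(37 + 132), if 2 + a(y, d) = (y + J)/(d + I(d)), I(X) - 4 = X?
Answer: -3549/10 ≈ -354.90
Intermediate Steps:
I(X) = 4 + X
J = -3
a(y, d) = -2 + (-3 + y)/(4 + 2*d) (a(y, d) = -2 + (y - 3)/(d + (4 + d)) = -2 + (-3 + y)/(4 + 2*d))
a(2, 3)*(37 + 132) = ((-11 + 2 - 4*3)/(2*(2 + 3)))*(37 + 132) = ((1/2)*(-11 + 2 - 12)/5)*169 = ((1/2)*(1/5)*(-21))*169 = -21/10*169 = -3549/10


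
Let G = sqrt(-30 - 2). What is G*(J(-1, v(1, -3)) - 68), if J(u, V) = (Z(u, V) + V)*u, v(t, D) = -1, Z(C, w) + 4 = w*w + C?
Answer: -252*I*sqrt(2) ≈ -356.38*I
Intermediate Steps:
Z(C, w) = -4 + C + w**2 (Z(C, w) = -4 + (w*w + C) = -4 + (w**2 + C) = -4 + (C + w**2) = -4 + C + w**2)
J(u, V) = u*(-4 + V + u + V**2) (J(u, V) = ((-4 + u + V**2) + V)*u = (-4 + V + u + V**2)*u = u*(-4 + V + u + V**2))
G = 4*I*sqrt(2) (G = sqrt(-32) = 4*I*sqrt(2) ≈ 5.6569*I)
G*(J(-1, v(1, -3)) - 68) = (4*I*sqrt(2))*(-(-4 - 1 - 1 + (-1)**2) - 68) = (4*I*sqrt(2))*(-(-4 - 1 - 1 + 1) - 68) = (4*I*sqrt(2))*(-1*(-5) - 68) = (4*I*sqrt(2))*(5 - 68) = (4*I*sqrt(2))*(-63) = -252*I*sqrt(2)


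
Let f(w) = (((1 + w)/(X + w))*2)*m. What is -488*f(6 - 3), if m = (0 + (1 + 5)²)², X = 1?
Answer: -1264896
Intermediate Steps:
m = 1296 (m = (0 + 6²)² = (0 + 36)² = 36² = 1296)
f(w) = 2592 (f(w) = (((1 + w)/(1 + w))*2)*1296 = (1*2)*1296 = 2*1296 = 2592)
-488*f(6 - 3) = -488*2592 = -1264896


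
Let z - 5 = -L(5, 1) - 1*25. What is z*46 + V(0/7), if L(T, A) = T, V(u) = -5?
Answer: -1155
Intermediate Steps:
z = -25 (z = 5 + (-1*5 - 1*25) = 5 + (-5 - 25) = 5 - 30 = -25)
z*46 + V(0/7) = -25*46 - 5 = -1150 - 5 = -1155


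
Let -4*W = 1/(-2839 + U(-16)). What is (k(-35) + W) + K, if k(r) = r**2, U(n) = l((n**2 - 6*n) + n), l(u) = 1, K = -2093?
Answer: -9853535/11352 ≈ -868.00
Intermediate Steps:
U(n) = 1
W = 1/11352 (W = -1/(4*(-2839 + 1)) = -1/4/(-2838) = -1/4*(-1/2838) = 1/11352 ≈ 8.8090e-5)
(k(-35) + W) + K = ((-35)**2 + 1/11352) - 2093 = (1225 + 1/11352) - 2093 = 13906201/11352 - 2093 = -9853535/11352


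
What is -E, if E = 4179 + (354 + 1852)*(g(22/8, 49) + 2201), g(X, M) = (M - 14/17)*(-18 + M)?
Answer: -138621079/17 ≈ -8.1542e+6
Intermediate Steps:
g(X, M) = (-18 + M)*(-14/17 + M) (g(X, M) = (M - 14*1/17)*(-18 + M) = (M - 14/17)*(-18 + M) = (-14/17 + M)*(-18 + M) = (-18 + M)*(-14/17 + M))
E = 138621079/17 (E = 4179 + (354 + 1852)*((252/17 + 49² - 320/17*49) + 2201) = 4179 + 2206*((252/17 + 2401 - 15680/17) + 2201) = 4179 + 2206*(25389/17 + 2201) = 4179 + 2206*(62806/17) = 4179 + 138550036/17 = 138621079/17 ≈ 8.1542e+6)
-E = -1*138621079/17 = -138621079/17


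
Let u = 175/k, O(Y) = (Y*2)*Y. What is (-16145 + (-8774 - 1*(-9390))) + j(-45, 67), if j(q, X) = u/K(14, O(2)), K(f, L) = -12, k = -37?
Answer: -6894701/444 ≈ -15529.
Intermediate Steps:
O(Y) = 2*Y**2 (O(Y) = (2*Y)*Y = 2*Y**2)
u = -175/37 (u = 175/(-37) = 175*(-1/37) = -175/37 ≈ -4.7297)
j(q, X) = 175/444 (j(q, X) = -175/37/(-12) = -175/37*(-1/12) = 175/444)
(-16145 + (-8774 - 1*(-9390))) + j(-45, 67) = (-16145 + (-8774 - 1*(-9390))) + 175/444 = (-16145 + (-8774 + 9390)) + 175/444 = (-16145 + 616) + 175/444 = -15529 + 175/444 = -6894701/444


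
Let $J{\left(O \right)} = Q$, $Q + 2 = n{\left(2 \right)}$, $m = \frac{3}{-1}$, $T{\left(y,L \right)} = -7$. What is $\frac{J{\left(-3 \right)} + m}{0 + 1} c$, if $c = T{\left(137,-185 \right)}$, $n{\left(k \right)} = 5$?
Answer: $0$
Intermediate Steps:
$m = -3$ ($m = 3 \left(-1\right) = -3$)
$c = -7$
$Q = 3$ ($Q = -2 + 5 = 3$)
$J{\left(O \right)} = 3$
$\frac{J{\left(-3 \right)} + m}{0 + 1} c = \frac{3 - 3}{0 + 1} \left(-7\right) = \frac{0}{1} \left(-7\right) = 0 \cdot 1 \left(-7\right) = 0 \left(-7\right) = 0$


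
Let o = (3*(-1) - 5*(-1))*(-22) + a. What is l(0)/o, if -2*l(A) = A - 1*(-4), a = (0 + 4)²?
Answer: 1/14 ≈ 0.071429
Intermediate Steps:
a = 16 (a = 4² = 16)
l(A) = -2 - A/2 (l(A) = -(A - 1*(-4))/2 = -(A + 4)/2 = -(4 + A)/2 = -2 - A/2)
o = -28 (o = (3*(-1) - 5*(-1))*(-22) + 16 = (-3 + 5)*(-22) + 16 = 2*(-22) + 16 = -44 + 16 = -28)
l(0)/o = (-2 - ½*0)/(-28) = (-2 + 0)*(-1/28) = -2*(-1/28) = 1/14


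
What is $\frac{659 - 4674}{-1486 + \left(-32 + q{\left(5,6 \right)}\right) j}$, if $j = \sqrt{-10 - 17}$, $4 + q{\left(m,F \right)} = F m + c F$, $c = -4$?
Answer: $\frac{2983145}{1116248} - \frac{180675 i \sqrt{3}}{1116248} \approx 2.6725 - 0.28035 i$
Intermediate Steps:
$q{\left(m,F \right)} = -4 - 4 F + F m$ ($q{\left(m,F \right)} = -4 + \left(F m - 4 F\right) = -4 + \left(- 4 F + F m\right) = -4 - 4 F + F m$)
$j = 3 i \sqrt{3}$ ($j = \sqrt{-27} = 3 i \sqrt{3} \approx 5.1962 i$)
$\frac{659 - 4674}{-1486 + \left(-32 + q{\left(5,6 \right)}\right) j} = \frac{659 - 4674}{-1486 + \left(-32 - -2\right) 3 i \sqrt{3}} = - \frac{4015}{-1486 + \left(-32 - -2\right) 3 i \sqrt{3}} = - \frac{4015}{-1486 + \left(-32 + 2\right) 3 i \sqrt{3}} = - \frac{4015}{-1486 - 30 \cdot 3 i \sqrt{3}} = - \frac{4015}{-1486 - 90 i \sqrt{3}}$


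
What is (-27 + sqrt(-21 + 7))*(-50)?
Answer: 1350 - 50*I*sqrt(14) ≈ 1350.0 - 187.08*I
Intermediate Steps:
(-27 + sqrt(-21 + 7))*(-50) = (-27 + sqrt(-14))*(-50) = (-27 + I*sqrt(14))*(-50) = 1350 - 50*I*sqrt(14)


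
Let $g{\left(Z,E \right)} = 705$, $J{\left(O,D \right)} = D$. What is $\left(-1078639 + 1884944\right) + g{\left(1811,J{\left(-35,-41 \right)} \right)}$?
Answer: $807010$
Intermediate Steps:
$\left(-1078639 + 1884944\right) + g{\left(1811,J{\left(-35,-41 \right)} \right)} = \left(-1078639 + 1884944\right) + 705 = 806305 + 705 = 807010$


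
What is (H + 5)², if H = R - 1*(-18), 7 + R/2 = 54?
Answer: 13689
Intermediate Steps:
R = 94 (R = -14 + 2*54 = -14 + 108 = 94)
H = 112 (H = 94 - 1*(-18) = 94 + 18 = 112)
(H + 5)² = (112 + 5)² = 117² = 13689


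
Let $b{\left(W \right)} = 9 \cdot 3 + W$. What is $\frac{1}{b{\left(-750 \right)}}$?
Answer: $- \frac{1}{723} \approx -0.0013831$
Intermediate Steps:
$b{\left(W \right)} = 27 + W$
$\frac{1}{b{\left(-750 \right)}} = \frac{1}{27 - 750} = \frac{1}{-723} = - \frac{1}{723}$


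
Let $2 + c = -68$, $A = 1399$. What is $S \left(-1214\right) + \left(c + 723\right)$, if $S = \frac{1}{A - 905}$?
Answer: $\frac{160684}{247} \approx 650.54$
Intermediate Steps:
$c = -70$ ($c = -2 - 68 = -70$)
$S = \frac{1}{494}$ ($S = \frac{1}{1399 - 905} = \frac{1}{494} \approx 0.0020243$)
$S \left(-1214\right) + \left(c + 723\right) = \frac{1}{494} \left(-1214\right) + \left(-70 + 723\right) = - \frac{607}{247} + 653 = \frac{160684}{247}$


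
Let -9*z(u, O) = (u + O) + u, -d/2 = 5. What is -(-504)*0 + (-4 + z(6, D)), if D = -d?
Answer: -58/9 ≈ -6.4444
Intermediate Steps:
d = -10 (d = -2*5 = -10)
D = 10 (D = -1*(-10) = 10)
z(u, O) = -2*u/9 - O/9 (z(u, O) = -((u + O) + u)/9 = -((O + u) + u)/9 = -(O + 2*u)/9 = -2*u/9 - O/9)
-(-504)*0 + (-4 + z(6, D)) = -(-504)*0 + (-4 + (-2/9*6 - 1/9*10)) = -126*0 + (-4 + (-4/3 - 10/9)) = 0 + (-4 - 22/9) = 0 - 58/9 = -58/9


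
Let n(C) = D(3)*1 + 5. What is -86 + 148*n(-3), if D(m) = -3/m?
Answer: 506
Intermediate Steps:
n(C) = 4 (n(C) = -3/3*1 + 5 = -3*⅓*1 + 5 = -1*1 + 5 = -1 + 5 = 4)
-86 + 148*n(-3) = -86 + 148*4 = -86 + 592 = 506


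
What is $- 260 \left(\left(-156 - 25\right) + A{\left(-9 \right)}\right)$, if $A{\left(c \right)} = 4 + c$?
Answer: $48360$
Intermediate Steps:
$- 260 \left(\left(-156 - 25\right) + A{\left(-9 \right)}\right) = - 260 \left(\left(-156 - 25\right) + \left(4 - 9\right)\right) = - 260 \left(-181 - 5\right) = \left(-260\right) \left(-186\right) = 48360$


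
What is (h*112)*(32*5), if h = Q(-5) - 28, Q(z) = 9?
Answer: -340480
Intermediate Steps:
h = -19 (h = 9 - 28 = -19)
(h*112)*(32*5) = (-19*112)*(32*5) = -2128*160 = -340480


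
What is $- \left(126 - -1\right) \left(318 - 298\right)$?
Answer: $-2540$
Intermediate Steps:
$- \left(126 - -1\right) \left(318 - 298\right) = - \left(126 + \left(-25 + 26\right)\right) 20 = - \left(126 + 1\right) 20 = - 127 \cdot 20 = \left(-1\right) 2540 = -2540$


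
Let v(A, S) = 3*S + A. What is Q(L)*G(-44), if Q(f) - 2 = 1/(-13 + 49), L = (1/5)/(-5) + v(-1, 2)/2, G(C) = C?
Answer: -803/9 ≈ -89.222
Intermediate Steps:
v(A, S) = A + 3*S
L = 123/50 (L = (1/5)/(-5) + (-1 + 3*2)/2 = (1*(1/5))*(-1/5) + (-1 + 6)*(1/2) = (1/5)*(-1/5) + 5*(1/2) = -1/25 + 5/2 = 123/50 ≈ 2.4600)
Q(f) = 73/36 (Q(f) = 2 + 1/(-13 + 49) = 2 + 1/36 = 73/36)
Q(L)*G(-44) = (73/36)*(-44) = -803/9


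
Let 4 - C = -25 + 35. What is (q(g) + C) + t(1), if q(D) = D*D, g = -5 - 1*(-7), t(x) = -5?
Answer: -7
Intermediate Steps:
g = 2 (g = -5 + 7 = 2)
q(D) = D²
C = -6 (C = 4 - (-25 + 35) = 4 - 1*10 = 4 - 10 = -6)
(q(g) + C) + t(1) = (2² - 6) - 5 = (4 - 6) - 5 = -2 - 5 = -7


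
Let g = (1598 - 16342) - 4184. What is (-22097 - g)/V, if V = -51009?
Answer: 3169/51009 ≈ 0.062126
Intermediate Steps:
g = -18928 (g = -14744 - 4184 = -18928)
(-22097 - g)/V = (-22097 - 1*(-18928))/(-51009) = (-22097 + 18928)*(-1/51009) = -3169*(-1/51009) = 3169/51009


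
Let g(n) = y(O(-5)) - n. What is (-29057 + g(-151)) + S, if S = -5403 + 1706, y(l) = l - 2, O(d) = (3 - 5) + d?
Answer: -32612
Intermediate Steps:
O(d) = -2 + d
y(l) = -2 + l
g(n) = -9 - n (g(n) = (-2 + (-2 - 5)) - n = (-2 - 7) - n = -9 - n)
S = -3697
(-29057 + g(-151)) + S = (-29057 + (-9 - 1*(-151))) - 3697 = (-29057 + (-9 + 151)) - 3697 = (-29057 + 142) - 3697 = -28915 - 3697 = -32612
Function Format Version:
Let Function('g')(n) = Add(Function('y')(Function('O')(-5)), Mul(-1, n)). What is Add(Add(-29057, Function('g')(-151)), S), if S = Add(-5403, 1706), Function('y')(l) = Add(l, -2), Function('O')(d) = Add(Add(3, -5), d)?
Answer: -32612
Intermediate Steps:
Function('O')(d) = Add(-2, d)
Function('y')(l) = Add(-2, l)
Function('g')(n) = Add(-9, Mul(-1, n)) (Function('g')(n) = Add(Add(-2, Add(-2, -5)), Mul(-1, n)) = Add(Add(-2, -7), Mul(-1, n)) = Add(-9, Mul(-1, n)))
S = -3697
Add(Add(-29057, Function('g')(-151)), S) = Add(Add(-29057, Add(-9, Mul(-1, -151))), -3697) = Add(Add(-29057, Add(-9, 151)), -3697) = Add(Add(-29057, 142), -3697) = Add(-28915, -3697) = -32612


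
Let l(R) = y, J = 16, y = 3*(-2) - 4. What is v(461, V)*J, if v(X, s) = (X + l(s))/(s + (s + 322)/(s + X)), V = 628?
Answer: 3929112/342421 ≈ 11.475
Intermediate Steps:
y = -10 (y = -6 - 4 = -10)
l(R) = -10
v(X, s) = (-10 + X)/(s + (322 + s)/(X + s)) (v(X, s) = (X - 10)/(s + (s + 322)/(s + X)) = (-10 + X)/(s + (322 + s)/(X + s)))
v(461, V)*J = ((461**2 - 10*461 - 10*628 + 461*628)/(322 + 628 + 628**2 + 461*628))*16 = ((212521 - 4610 - 6280 + 289508)/(322 + 628 + 394384 + 289508))*16 = (491139/684842)*16 = 3929112/342421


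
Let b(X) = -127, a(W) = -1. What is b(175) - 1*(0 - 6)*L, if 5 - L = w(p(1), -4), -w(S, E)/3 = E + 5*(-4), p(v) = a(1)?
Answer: -529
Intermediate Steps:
p(v) = -1
w(S, E) = 60 - 3*E (w(S, E) = -3*(E + 5*(-4)) = -3*(E - 20) = -3*(-20 + E) = 60 - 3*E)
L = -67 (L = 5 - (60 - 3*(-4)) = 5 - (60 + 12) = 5 - 1*72 = 5 - 72 = -67)
b(175) - 1*(0 - 6)*L = -127 - 1*(0 - 6)*(-67) = -127 - 1*(-6)*(-67) = -127 - (-6)*(-67) = -127 - 1*402 = -127 - 402 = -529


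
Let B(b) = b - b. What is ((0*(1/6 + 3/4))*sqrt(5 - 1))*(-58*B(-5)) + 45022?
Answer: 45022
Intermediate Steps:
B(b) = 0
((0*(1/6 + 3/4))*sqrt(5 - 1))*(-58*B(-5)) + 45022 = ((0*(1/6 + 3/4))*sqrt(5 - 1))*(-58*0) + 45022 = ((0*(1*(1/6) + 3*(1/4)))*sqrt(4))*0 + 45022 = ((0*(1/6 + 3/4))*2)*0 + 45022 = ((0*(11/12))*2)*0 + 45022 = (0*2)*0 + 45022 = 0*0 + 45022 = 0 + 45022 = 45022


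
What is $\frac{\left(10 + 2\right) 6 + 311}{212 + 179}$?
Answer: $\frac{383}{391} \approx 0.97954$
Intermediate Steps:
$\frac{\left(10 + 2\right) 6 + 311}{212 + 179} = \frac{12 \cdot 6 + 311}{391} = \left(72 + 311\right) \frac{1}{391} = 383 \cdot \frac{1}{391} = \frac{383}{391}$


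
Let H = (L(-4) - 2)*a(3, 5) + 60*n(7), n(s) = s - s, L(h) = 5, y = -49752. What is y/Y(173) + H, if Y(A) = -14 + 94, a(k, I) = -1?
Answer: -6249/10 ≈ -624.90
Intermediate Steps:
Y(A) = 80
n(s) = 0
H = -3 (H = (5 - 2)*(-1) + 60*0 = 3*(-1) + 0 = -3 + 0 = -3)
y/Y(173) + H = -49752/80 - 3 = -49752*1/80 - 3 = -6219/10 - 3 = -6249/10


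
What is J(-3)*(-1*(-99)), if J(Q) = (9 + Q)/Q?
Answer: -198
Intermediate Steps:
J(Q) = (9 + Q)/Q
J(-3)*(-1*(-99)) = ((9 - 3)/(-3))*(-1*(-99)) = -1/3*6*99 = -2*99 = -198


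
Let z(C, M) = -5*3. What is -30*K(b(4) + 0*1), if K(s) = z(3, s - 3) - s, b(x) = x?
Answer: 570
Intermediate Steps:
z(C, M) = -15
K(s) = -15 - s
-30*K(b(4) + 0*1) = -30*(-15 - (4 + 0*1)) = -30*(-15 - (4 + 0)) = -30*(-15 - 1*4) = -30*(-15 - 4) = -30*(-19) = 570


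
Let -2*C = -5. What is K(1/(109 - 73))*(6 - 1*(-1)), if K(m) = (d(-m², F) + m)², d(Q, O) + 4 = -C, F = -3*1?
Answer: 380023/1296 ≈ 293.23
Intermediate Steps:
C = 5/2 (C = -½*(-5) = 5/2 ≈ 2.5000)
F = -3
d(Q, O) = -13/2 (d(Q, O) = -4 - 1*5/2 = -4 - 5/2 = -13/2)
K(m) = (-13/2 + m)²
K(1/(109 - 73))*(6 - 1*(-1)) = ((-13 + 2/(109 - 73))²/4)*(6 - 1*(-1)) = ((-13 + 2/36)²/4)*(6 + 1) = ((-13 + 2*(1/36))²/4)*7 = ((-13 + 1/18)²/4)*7 = ((-233/18)²/4)*7 = ((¼)*(54289/324))*7 = (54289/1296)*7 = 380023/1296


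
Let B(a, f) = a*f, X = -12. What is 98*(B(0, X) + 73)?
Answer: 7154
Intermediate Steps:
98*(B(0, X) + 73) = 98*(0*(-12) + 73) = 98*(0 + 73) = 98*73 = 7154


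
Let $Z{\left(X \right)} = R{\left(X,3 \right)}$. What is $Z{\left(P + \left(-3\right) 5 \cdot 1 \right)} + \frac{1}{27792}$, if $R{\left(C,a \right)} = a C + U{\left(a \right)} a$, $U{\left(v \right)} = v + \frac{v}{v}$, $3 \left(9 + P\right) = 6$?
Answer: $- \frac{1500767}{27792} \approx -54.0$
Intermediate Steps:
$P = -7$ ($P = -9 + \frac{1}{3} \cdot 6 = -9 + 2 = -7$)
$U{\left(v \right)} = 1 + v$ ($U{\left(v \right)} = v + 1 = 1 + v$)
$R{\left(C,a \right)} = C a + a \left(1 + a\right)$ ($R{\left(C,a \right)} = a C + \left(1 + a\right) a = C a + a \left(1 + a\right)$)
$Z{\left(X \right)} = 12 + 3 X$ ($Z{\left(X \right)} = 3 \left(1 + X + 3\right) = 3 \left(4 + X\right) = 12 + 3 X$)
$Z{\left(P + \left(-3\right) 5 \cdot 1 \right)} + \frac{1}{27792} = \left(12 + 3 \left(-7 + \left(-3\right) 5 \cdot 1\right)\right) + \frac{1}{27792} = \left(12 + 3 \left(-7 - 15\right)\right) + \frac{1}{27792} = \left(12 + 3 \left(-22\right)\right) + \frac{1}{27792} = \left(12 - 66\right) + \frac{1}{27792} = -54 + \frac{1}{27792} = - \frac{1500767}{27792}$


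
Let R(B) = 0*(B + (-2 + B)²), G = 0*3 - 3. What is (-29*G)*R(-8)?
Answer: 0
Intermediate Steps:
G = -3 (G = 0 - 3 = -3)
R(B) = 0
(-29*G)*R(-8) = -29*(-3)*0 = 87*0 = 0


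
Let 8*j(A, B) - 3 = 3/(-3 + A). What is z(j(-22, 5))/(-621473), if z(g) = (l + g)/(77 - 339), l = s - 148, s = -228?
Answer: -9391/4070648150 ≈ -2.3070e-6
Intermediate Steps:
l = -376 (l = -228 - 148 = -376)
j(A, B) = 3/8 + 3/(8*(-3 + A)) (j(A, B) = 3/8 + (3/(-3 + A))/8 = 3/8 + 3/(8*(-3 + A)))
z(g) = 188/131 - g/262 (z(g) = (-376 + g)/(77 - 339) = (-376 + g)/(-262) = (-376 + g)*(-1/262) = 188/131 - g/262)
z(j(-22, 5))/(-621473) = (188/131 - 3*(-2 - 22)/(2096*(-3 - 22)))/(-621473) = (188/131 - 3*(-24)/(2096*(-25)))*(-1/621473) = (188/131 - 3*(-1)*(-24)/(2096*25))*(-1/621473) = (188/131 - 1/262*9/25)*(-1/621473) = (188/131 - 9/6550)*(-1/621473) = (9391/6550)*(-1/621473) = -9391/4070648150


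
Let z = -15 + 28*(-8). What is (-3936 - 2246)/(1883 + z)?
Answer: -3091/822 ≈ -3.7603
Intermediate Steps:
z = -239 (z = -15 - 224 = -239)
(-3936 - 2246)/(1883 + z) = (-3936 - 2246)/(1883 - 239) = -6182/1644 = -6182*1/1644 = -3091/822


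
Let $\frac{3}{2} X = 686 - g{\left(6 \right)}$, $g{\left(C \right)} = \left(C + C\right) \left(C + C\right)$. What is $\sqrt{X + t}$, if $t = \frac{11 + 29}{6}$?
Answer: $4 \sqrt{23} \approx 19.183$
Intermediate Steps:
$g{\left(C \right)} = 4 C^{2}$ ($g{\left(C \right)} = 2 C 2 C = 4 C^{2}$)
$X = \frac{1084}{3}$ ($X = \frac{2 \left(686 - 4 \cdot 6^{2}\right)}{3} = \frac{2 \left(686 - 4 \cdot 36\right)}{3} = \frac{2 \left(686 - 144\right)}{3} = \frac{2}{3} \cdot 542 = \frac{1084}{3} \approx 361.33$)
$t = \frac{20}{3}$ ($t = 40 \cdot \frac{1}{6} = \frac{20}{3} \approx 6.6667$)
$\sqrt{X + t} = \sqrt{\frac{1084}{3} + \frac{20}{3}} = \sqrt{368} = 4 \sqrt{23}$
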